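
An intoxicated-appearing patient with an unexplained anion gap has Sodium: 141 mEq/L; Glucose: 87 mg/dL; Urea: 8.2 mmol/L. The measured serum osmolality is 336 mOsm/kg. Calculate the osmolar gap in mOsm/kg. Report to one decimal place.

Calculated osmolality = 2·Na + glucose/18 + urea
= 2·141 + 87/18 + 8.2
= 282 + 4.83 + 8.20
= 295.03 mOsm/kg ≈ 295.0 mOsm/kg
Osmolar gap = measured − calculated = 336 − 295.0 = 41.0 mOsm/kg

41.0 mOsm/kg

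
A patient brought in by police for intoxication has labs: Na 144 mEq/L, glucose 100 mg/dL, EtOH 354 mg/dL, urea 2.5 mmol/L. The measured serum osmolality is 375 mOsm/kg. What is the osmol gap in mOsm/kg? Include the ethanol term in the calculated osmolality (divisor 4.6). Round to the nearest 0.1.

Calculated osmolality = 2·Na + glucose/18 + urea + ethanol/4.6
= 2·144 + 100/18 + 2.5 + 354/4.6
= 288 + 5.56 + 2.50 + 76.96
= 373.02 mOsm/kg ≈ 373.0 mOsm/kg
Osmolar gap = measured − calculated = 375 − 373.0 = 2.0 mOsm/kg

2.0 mOsm/kg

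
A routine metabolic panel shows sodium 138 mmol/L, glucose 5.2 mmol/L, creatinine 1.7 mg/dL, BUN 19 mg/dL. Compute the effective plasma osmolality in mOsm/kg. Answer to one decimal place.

Effective osmolality excludes urea (freely permeant across cell membranes):
2·Na + glucose
= 2·138 + 5.2
= 276 + 5.2
= 281.2 mOsm/kg

281.2 mOsm/kg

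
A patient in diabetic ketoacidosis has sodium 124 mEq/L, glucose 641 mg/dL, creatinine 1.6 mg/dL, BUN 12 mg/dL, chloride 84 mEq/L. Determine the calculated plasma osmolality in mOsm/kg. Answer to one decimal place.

Calculated osmolality = 2·Na + glucose/18 + BUN/2.8
= 2·124 + 641/18 + 12/2.8
= 248 + 35.61 + 4.29
= 287.9 mOsm/kg

287.9 mOsm/kg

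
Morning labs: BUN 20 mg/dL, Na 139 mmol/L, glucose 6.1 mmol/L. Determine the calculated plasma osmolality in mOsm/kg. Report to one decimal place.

291.2 mOsm/kg

Calculated osmolality = 2·Na + glucose + BUN/2.8
= 2·139 + 6.1 + 20/2.8
= 278 + 6.10 + 7.14
= 291.24 mOsm/kg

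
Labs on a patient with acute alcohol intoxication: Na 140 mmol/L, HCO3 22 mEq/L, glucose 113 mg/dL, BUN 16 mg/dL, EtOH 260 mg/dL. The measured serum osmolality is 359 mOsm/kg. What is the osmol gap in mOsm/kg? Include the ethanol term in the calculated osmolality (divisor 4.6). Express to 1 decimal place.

Calculated osmolality = 2·Na + glucose/18 + BUN/2.8 + ethanol/4.6
= 2·140 + 113/18 + 16/2.8 + 260/4.6
= 280 + 6.28 + 5.71 + 56.52
= 348.51 mOsm/kg ≈ 348.5 mOsm/kg
Osmolar gap = measured − calculated = 359 − 348.5 = 10.5 mOsm/kg

10.5 mOsm/kg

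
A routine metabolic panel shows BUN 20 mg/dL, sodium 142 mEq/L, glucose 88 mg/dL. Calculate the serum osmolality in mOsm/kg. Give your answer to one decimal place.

Calculated osmolality = 2·Na + glucose/18 + BUN/2.8
= 2·142 + 88/18 + 20/2.8
= 284 + 4.89 + 7.14
= 296.03 mOsm/kg

296.0 mOsm/kg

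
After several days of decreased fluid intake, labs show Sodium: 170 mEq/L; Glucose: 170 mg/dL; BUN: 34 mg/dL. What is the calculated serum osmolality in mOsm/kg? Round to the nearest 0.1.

Calculated osmolality = 2·Na + glucose/18 + BUN/2.8
= 2·170 + 170/18 + 34/2.8
= 340 + 9.44 + 12.14
= 361.58 mOsm/kg

361.6 mOsm/kg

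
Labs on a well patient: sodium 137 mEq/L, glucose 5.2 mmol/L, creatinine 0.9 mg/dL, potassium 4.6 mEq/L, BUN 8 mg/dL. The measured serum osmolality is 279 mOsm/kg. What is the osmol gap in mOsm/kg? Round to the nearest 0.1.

Calculated osmolality = 2·Na + glucose + BUN/2.8
= 2·137 + 5.2 + 8/2.8
= 274 + 5.20 + 2.86
= 282.06 mOsm/kg ≈ 282.1 mOsm/kg
Osmolar gap = measured − calculated = 279 − 282.1 = -3.1 mOsm/kg

-3.1 mOsm/kg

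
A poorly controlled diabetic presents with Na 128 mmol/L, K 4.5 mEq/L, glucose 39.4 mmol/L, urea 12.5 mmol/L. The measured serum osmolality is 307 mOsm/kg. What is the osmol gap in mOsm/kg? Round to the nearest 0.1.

Calculated osmolality = 2·Na + glucose + urea
= 2·128 + 39.4 + 12.5
= 256 + 39.40 + 12.50
= 307.9 mOsm/kg ≈ 307.9 mOsm/kg
Osmolar gap = measured − calculated = 307 − 307.9 = -0.9 mOsm/kg

-0.9 mOsm/kg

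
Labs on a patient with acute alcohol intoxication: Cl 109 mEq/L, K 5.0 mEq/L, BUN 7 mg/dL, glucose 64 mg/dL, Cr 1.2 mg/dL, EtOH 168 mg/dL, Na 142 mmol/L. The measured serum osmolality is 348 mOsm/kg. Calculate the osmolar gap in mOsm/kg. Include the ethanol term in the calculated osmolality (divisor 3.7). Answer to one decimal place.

12.5 mOsm/kg

Calculated osmolality = 2·Na + glucose/18 + BUN/2.8 + ethanol/3.7
= 2·142 + 64/18 + 7/2.8 + 168/3.7
= 284 + 3.56 + 2.50 + 45.41
= 335.47 mOsm/kg ≈ 335.5 mOsm/kg
Osmolar gap = measured − calculated = 348 − 335.5 = 12.5 mOsm/kg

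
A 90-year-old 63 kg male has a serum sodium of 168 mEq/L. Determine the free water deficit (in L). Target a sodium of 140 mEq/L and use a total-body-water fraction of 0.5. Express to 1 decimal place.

6.3 L

TBW = 0.5 · 63 = 31.5 L
Free water deficit = TBW · (Na/140 − 1)
= 31.5 · (168/140 − 1)
= 31.5 · 0.2
= 6.3 L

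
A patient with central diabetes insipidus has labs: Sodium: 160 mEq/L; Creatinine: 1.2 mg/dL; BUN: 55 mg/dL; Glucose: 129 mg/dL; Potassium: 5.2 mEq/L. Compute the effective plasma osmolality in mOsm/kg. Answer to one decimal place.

327.2 mOsm/kg

Effective osmolality excludes urea (freely permeant across cell membranes):
2·Na + glucose/18
= 2·160 + 129/18
= 320 + 7.17
= 327.17 mOsm/kg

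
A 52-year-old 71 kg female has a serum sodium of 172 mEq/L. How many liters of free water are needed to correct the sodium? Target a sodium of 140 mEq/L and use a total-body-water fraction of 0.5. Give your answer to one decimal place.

TBW = 0.5 · 71 = 35.5 L
Free water deficit = TBW · (Na/140 − 1)
= 35.5 · (172/140 − 1)
= 35.5 · 0.2286
= 8.12 L

8.1 L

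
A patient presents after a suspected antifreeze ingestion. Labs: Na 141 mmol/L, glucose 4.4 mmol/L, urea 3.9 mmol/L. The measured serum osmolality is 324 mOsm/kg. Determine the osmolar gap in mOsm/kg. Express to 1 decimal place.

Calculated osmolality = 2·Na + glucose + urea
= 2·141 + 4.4 + 3.9
= 282 + 4.40 + 3.90
= 290.3 mOsm/kg ≈ 290.3 mOsm/kg
Osmolar gap = measured − calculated = 324 − 290.3 = 33.7 mOsm/kg

33.7 mOsm/kg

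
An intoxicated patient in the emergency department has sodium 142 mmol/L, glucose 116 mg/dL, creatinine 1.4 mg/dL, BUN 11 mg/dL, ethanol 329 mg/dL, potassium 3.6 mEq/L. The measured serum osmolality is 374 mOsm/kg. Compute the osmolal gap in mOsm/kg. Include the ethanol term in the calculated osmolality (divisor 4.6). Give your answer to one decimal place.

Calculated osmolality = 2·Na + glucose/18 + BUN/2.8 + ethanol/4.6
= 2·142 + 116/18 + 11/2.8 + 329/4.6
= 284 + 6.44 + 3.93 + 71.52
= 365.89 mOsm/kg ≈ 365.9 mOsm/kg
Osmolar gap = measured − calculated = 374 − 365.9 = 8.1 mOsm/kg

8.1 mOsm/kg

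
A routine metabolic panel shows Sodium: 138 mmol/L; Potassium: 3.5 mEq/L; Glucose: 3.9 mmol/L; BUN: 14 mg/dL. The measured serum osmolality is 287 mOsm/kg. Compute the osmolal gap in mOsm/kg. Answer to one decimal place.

2.1 mOsm/kg

Calculated osmolality = 2·Na + glucose + BUN/2.8
= 2·138 + 3.9 + 14/2.8
= 276 + 3.90 + 5
= 284.9 mOsm/kg ≈ 284.9 mOsm/kg
Osmolar gap = measured − calculated = 287 − 284.9 = 2.1 mOsm/kg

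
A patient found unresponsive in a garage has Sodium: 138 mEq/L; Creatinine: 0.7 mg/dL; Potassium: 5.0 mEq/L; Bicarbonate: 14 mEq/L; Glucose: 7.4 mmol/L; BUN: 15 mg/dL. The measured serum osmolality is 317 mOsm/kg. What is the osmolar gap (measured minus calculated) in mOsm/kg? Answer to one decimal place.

Calculated osmolality = 2·Na + glucose + BUN/2.8
= 2·138 + 7.4 + 15/2.8
= 276 + 7.40 + 5.36
= 288.76 mOsm/kg ≈ 288.8 mOsm/kg
Osmolar gap = measured − calculated = 317 − 288.8 = 28.2 mOsm/kg

28.2 mOsm/kg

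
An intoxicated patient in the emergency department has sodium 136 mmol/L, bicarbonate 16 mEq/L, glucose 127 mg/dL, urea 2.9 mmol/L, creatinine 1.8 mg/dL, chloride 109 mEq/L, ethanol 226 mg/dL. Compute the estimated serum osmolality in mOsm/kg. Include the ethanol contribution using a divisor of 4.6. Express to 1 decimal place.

Calculated osmolality = 2·Na + glucose/18 + urea + ethanol/4.6
= 2·136 + 127/18 + 2.9 + 226/4.6
= 272 + 7.06 + 2.90 + 49.13
= 331.09 mOsm/kg

331.1 mOsm/kg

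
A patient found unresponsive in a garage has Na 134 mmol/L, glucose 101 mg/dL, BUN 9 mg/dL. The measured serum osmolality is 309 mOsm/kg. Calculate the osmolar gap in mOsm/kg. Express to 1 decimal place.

32.2 mOsm/kg

Calculated osmolality = 2·Na + glucose/18 + BUN/2.8
= 2·134 + 101/18 + 9/2.8
= 268 + 5.61 + 3.21
= 276.82 mOsm/kg ≈ 276.8 mOsm/kg
Osmolar gap = measured − calculated = 309 − 276.8 = 32.2 mOsm/kg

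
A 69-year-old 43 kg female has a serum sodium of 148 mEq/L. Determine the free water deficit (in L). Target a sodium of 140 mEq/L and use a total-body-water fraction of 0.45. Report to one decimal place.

1.1 L

TBW = 0.45 · 43 = 19.35 L
Free water deficit = TBW · (Na/140 − 1)
= 19.35 · (148/140 − 1)
= 19.35 · 0.0571
= 1.1 L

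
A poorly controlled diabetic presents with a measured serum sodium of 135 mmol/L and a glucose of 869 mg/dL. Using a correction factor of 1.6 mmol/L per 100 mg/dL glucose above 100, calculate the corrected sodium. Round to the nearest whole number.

Corrected Na = measured Na + 1.6 · (glucose − 100)/100
= 135 + 1.6 · (869 − 100)/100
= 135 + 12.3
= 147.3 mmol/L

147 mmol/L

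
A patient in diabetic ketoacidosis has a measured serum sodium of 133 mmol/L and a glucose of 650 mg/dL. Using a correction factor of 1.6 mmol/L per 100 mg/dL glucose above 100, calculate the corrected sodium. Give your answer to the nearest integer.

142 mmol/L

Corrected Na = measured Na + 1.6 · (glucose − 100)/100
= 133 + 1.6 · (650 − 100)/100
= 133 + 8.8
= 141.8 mmol/L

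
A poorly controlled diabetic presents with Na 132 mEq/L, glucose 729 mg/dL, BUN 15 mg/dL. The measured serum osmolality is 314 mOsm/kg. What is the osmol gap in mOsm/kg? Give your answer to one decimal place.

4.1 mOsm/kg

Calculated osmolality = 2·Na + glucose/18 + BUN/2.8
= 2·132 + 729/18 + 15/2.8
= 264 + 40.50 + 5.36
= 309.86 mOsm/kg ≈ 309.9 mOsm/kg
Osmolar gap = measured − calculated = 314 − 309.9 = 4.1 mOsm/kg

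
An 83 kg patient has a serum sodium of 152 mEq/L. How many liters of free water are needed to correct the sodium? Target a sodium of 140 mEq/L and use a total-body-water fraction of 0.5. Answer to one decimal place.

TBW = 0.5 · 83 = 41.5 L
Free water deficit = TBW · (Na/140 − 1)
= 41.5 · (152/140 − 1)
= 41.5 · 0.0857
= 3.56 L

3.6 L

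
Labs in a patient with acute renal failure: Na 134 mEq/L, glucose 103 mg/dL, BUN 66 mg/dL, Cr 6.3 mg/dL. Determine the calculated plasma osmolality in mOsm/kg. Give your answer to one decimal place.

297.3 mOsm/kg

Calculated osmolality = 2·Na + glucose/18 + BUN/2.8
= 2·134 + 103/18 + 66/2.8
= 268 + 5.72 + 23.57
= 297.29 mOsm/kg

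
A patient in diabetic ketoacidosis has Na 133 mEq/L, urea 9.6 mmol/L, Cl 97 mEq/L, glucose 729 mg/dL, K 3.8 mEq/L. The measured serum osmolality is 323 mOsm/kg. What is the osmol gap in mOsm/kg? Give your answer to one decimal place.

6.9 mOsm/kg

Calculated osmolality = 2·Na + glucose/18 + urea
= 2·133 + 729/18 + 9.6
= 266 + 40.50 + 9.60
= 316.1 mOsm/kg ≈ 316.1 mOsm/kg
Osmolar gap = measured − calculated = 323 − 316.1 = 6.9 mOsm/kg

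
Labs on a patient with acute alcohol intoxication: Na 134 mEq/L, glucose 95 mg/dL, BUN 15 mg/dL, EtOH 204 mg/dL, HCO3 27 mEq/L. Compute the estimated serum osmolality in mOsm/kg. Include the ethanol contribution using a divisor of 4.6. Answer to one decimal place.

323.0 mOsm/kg

Calculated osmolality = 2·Na + glucose/18 + BUN/2.8 + ethanol/4.6
= 2·134 + 95/18 + 15/2.8 + 204/4.6
= 268 + 5.28 + 5.36 + 44.35
= 322.99 mOsm/kg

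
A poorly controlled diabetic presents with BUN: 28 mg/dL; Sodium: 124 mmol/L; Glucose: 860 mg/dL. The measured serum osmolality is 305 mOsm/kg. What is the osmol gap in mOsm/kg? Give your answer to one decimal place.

-0.8 mOsm/kg

Calculated osmolality = 2·Na + glucose/18 + BUN/2.8
= 2·124 + 860/18 + 28/2.8
= 248 + 47.78 + 10
= 305.78 mOsm/kg ≈ 305.8 mOsm/kg
Osmolar gap = measured − calculated = 305 − 305.8 = -0.8 mOsm/kg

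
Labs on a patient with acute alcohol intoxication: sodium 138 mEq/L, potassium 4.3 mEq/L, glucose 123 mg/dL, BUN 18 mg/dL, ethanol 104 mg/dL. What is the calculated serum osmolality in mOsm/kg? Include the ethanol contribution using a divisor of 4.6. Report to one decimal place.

Calculated osmolality = 2·Na + glucose/18 + BUN/2.8 + ethanol/4.6
= 2·138 + 123/18 + 18/2.8 + 104/4.6
= 276 + 6.83 + 6.43 + 22.61
= 311.87 mOsm/kg

311.9 mOsm/kg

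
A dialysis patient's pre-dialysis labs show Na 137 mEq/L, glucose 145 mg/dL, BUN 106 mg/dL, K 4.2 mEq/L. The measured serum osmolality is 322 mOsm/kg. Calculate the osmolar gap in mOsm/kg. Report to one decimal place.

Calculated osmolality = 2·Na + glucose/18 + BUN/2.8
= 2·137 + 145/18 + 106/2.8
= 274 + 8.06 + 37.86
= 319.92 mOsm/kg ≈ 319.9 mOsm/kg
Osmolar gap = measured − calculated = 322 − 319.9 = 2.1 mOsm/kg

2.1 mOsm/kg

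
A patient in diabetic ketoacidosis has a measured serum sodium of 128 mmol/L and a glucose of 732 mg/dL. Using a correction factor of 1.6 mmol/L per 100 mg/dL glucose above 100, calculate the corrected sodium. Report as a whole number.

138 mmol/L

Corrected Na = measured Na + 1.6 · (glucose − 100)/100
= 128 + 1.6 · (732 − 100)/100
= 128 + 10.1
= 138.1 mmol/L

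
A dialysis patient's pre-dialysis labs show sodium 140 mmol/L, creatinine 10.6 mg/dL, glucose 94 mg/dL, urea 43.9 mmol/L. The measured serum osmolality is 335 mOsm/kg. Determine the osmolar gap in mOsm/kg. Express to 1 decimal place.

Calculated osmolality = 2·Na + glucose/18 + urea
= 2·140 + 94/18 + 43.9
= 280 + 5.22 + 43.90
= 329.12 mOsm/kg ≈ 329.1 mOsm/kg
Osmolar gap = measured − calculated = 335 − 329.1 = 5.9 mOsm/kg

5.9 mOsm/kg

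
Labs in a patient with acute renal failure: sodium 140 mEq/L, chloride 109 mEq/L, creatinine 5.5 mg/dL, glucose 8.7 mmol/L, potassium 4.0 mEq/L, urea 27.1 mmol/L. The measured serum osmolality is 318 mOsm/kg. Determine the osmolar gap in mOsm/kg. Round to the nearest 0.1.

Calculated osmolality = 2·Na + glucose + urea
= 2·140 + 8.7 + 27.1
= 280 + 8.70 + 27.10
= 315.8 mOsm/kg ≈ 315.8 mOsm/kg
Osmolar gap = measured − calculated = 318 − 315.8 = 2.2 mOsm/kg

2.2 mOsm/kg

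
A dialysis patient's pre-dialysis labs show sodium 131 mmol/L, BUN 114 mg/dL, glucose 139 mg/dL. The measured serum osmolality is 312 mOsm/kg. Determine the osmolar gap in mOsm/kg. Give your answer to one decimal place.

Calculated osmolality = 2·Na + glucose/18 + BUN/2.8
= 2·131 + 139/18 + 114/2.8
= 262 + 7.72 + 40.71
= 310.43 mOsm/kg ≈ 310.4 mOsm/kg
Osmolar gap = measured − calculated = 312 − 310.4 = 1.6 mOsm/kg

1.6 mOsm/kg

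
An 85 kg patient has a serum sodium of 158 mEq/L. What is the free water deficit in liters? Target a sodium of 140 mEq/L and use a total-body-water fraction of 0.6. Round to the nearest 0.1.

6.6 L

TBW = 0.6 · 85 = 51 L
Free water deficit = TBW · (Na/140 − 1)
= 51 · (158/140 − 1)
= 51 · 0.1286
= 6.56 L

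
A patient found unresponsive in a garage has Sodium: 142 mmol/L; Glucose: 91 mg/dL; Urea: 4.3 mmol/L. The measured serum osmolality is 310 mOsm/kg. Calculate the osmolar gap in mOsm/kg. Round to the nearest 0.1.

16.6 mOsm/kg

Calculated osmolality = 2·Na + glucose/18 + urea
= 2·142 + 91/18 + 4.3
= 284 + 5.06 + 4.30
= 293.36 mOsm/kg ≈ 293.4 mOsm/kg
Osmolar gap = measured − calculated = 310 − 293.4 = 16.6 mOsm/kg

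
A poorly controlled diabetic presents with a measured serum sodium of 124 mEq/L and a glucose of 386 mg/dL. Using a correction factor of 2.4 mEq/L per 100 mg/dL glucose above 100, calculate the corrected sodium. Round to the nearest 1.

131 mEq/L

Corrected Na = measured Na + 2.4 · (glucose − 100)/100
= 124 + 2.4 · (386 − 100)/100
= 124 + 6.9
= 130.9 mEq/L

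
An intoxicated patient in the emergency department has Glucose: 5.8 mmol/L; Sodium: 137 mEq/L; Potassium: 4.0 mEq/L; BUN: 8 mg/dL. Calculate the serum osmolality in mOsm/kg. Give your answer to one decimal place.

Calculated osmolality = 2·Na + glucose + BUN/2.8
= 2·137 + 5.8 + 8/2.8
= 274 + 5.80 + 2.86
= 282.66 mOsm/kg

282.7 mOsm/kg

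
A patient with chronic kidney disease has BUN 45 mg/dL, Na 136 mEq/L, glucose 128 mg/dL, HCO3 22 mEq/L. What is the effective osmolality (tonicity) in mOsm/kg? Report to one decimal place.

Effective osmolality excludes urea (freely permeant across cell membranes):
2·Na + glucose/18
= 2·136 + 128/18
= 272 + 7.11
= 279.11 mOsm/kg

279.1 mOsm/kg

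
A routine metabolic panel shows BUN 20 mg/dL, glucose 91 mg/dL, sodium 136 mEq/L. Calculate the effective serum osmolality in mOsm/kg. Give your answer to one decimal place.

Effective osmolality excludes urea (freely permeant across cell membranes):
2·Na + glucose/18
= 2·136 + 91/18
= 272 + 5.06
= 277.06 mOsm/kg

277.1 mOsm/kg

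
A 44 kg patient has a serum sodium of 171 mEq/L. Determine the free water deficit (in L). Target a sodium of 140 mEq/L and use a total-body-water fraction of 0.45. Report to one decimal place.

TBW = 0.45 · 44 = 19.8 L
Free water deficit = TBW · (Na/140 − 1)
= 19.8 · (171/140 − 1)
= 19.8 · 0.2214
= 4.38 L

4.4 L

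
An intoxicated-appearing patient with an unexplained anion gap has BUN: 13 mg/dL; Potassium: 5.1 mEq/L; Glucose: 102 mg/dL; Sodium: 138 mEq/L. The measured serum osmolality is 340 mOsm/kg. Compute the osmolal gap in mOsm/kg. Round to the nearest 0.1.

53.7 mOsm/kg

Calculated osmolality = 2·Na + glucose/18 + BUN/2.8
= 2·138 + 102/18 + 13/2.8
= 276 + 5.67 + 4.64
= 286.31 mOsm/kg ≈ 286.3 mOsm/kg
Osmolar gap = measured − calculated = 340 − 286.3 = 53.7 mOsm/kg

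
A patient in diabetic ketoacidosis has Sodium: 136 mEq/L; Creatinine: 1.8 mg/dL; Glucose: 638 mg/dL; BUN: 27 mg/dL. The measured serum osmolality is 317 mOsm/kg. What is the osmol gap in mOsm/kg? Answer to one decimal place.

Calculated osmolality = 2·Na + glucose/18 + BUN/2.8
= 2·136 + 638/18 + 27/2.8
= 272 + 35.44 + 9.64
= 317.08 mOsm/kg ≈ 317.1 mOsm/kg
Osmolar gap = measured − calculated = 317 − 317.1 = -0.1 mOsm/kg

-0.1 mOsm/kg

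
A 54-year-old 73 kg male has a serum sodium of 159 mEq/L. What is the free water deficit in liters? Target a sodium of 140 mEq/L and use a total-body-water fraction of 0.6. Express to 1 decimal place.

5.9 L

TBW = 0.6 · 73 = 43.8 L
Free water deficit = TBW · (Na/140 − 1)
= 43.8 · (159/140 − 1)
= 43.8 · 0.1357
= 5.94 L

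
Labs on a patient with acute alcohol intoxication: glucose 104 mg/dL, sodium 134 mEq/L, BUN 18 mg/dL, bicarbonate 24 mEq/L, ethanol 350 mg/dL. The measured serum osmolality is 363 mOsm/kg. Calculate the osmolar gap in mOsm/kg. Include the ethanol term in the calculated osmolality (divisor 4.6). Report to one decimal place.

Calculated osmolality = 2·Na + glucose/18 + BUN/2.8 + ethanol/4.6
= 2·134 + 104/18 + 18/2.8 + 350/4.6
= 268 + 5.78 + 6.43 + 76.09
= 356.3 mOsm/kg ≈ 356.3 mOsm/kg
Osmolar gap = measured − calculated = 363 − 356.3 = 6.7 mOsm/kg

6.7 mOsm/kg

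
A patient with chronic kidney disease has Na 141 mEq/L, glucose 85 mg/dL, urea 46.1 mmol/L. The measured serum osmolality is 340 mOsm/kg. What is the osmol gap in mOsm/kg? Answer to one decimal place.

7.2 mOsm/kg

Calculated osmolality = 2·Na + glucose/18 + urea
= 2·141 + 85/18 + 46.1
= 282 + 4.72 + 46.10
= 332.82 mOsm/kg ≈ 332.8 mOsm/kg
Osmolar gap = measured − calculated = 340 − 332.8 = 7.2 mOsm/kg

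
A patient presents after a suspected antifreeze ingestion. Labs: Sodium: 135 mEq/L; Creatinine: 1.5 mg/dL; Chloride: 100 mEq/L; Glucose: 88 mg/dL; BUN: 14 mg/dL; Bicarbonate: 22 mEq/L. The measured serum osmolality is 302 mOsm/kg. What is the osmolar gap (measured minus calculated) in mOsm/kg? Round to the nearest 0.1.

Calculated osmolality = 2·Na + glucose/18 + BUN/2.8
= 2·135 + 88/18 + 14/2.8
= 270 + 4.89 + 5
= 279.89 mOsm/kg ≈ 279.9 mOsm/kg
Osmolar gap = measured − calculated = 302 − 279.9 = 22.1 mOsm/kg

22.1 mOsm/kg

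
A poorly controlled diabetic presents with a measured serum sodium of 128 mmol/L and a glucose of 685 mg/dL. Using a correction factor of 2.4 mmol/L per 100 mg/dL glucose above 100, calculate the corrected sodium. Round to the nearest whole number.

142 mmol/L

Corrected Na = measured Na + 2.4 · (glucose − 100)/100
= 128 + 2.4 · (685 − 100)/100
= 128 + 14
= 142 mmol/L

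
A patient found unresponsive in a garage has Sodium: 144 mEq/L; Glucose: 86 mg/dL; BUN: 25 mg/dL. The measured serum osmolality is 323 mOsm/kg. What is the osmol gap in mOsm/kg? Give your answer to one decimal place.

Calculated osmolality = 2·Na + glucose/18 + BUN/2.8
= 2·144 + 86/18 + 25/2.8
= 288 + 4.78 + 8.93
= 301.71 mOsm/kg ≈ 301.7 mOsm/kg
Osmolar gap = measured − calculated = 323 − 301.7 = 21.3 mOsm/kg

21.3 mOsm/kg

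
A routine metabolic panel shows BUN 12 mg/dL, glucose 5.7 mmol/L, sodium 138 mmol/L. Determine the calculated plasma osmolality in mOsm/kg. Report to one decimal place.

286.0 mOsm/kg

Calculated osmolality = 2·Na + glucose + BUN/2.8
= 2·138 + 5.7 + 12/2.8
= 276 + 5.70 + 4.29
= 285.99 mOsm/kg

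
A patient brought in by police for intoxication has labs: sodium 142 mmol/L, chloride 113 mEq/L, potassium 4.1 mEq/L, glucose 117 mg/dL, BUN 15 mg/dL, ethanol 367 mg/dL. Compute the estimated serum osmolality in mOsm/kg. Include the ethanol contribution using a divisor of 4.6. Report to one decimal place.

Calculated osmolality = 2·Na + glucose/18 + BUN/2.8 + ethanol/4.6
= 2·142 + 117/18 + 15/2.8 + 367/4.6
= 284 + 6.50 + 5.36 + 79.78
= 375.64 mOsm/kg

375.6 mOsm/kg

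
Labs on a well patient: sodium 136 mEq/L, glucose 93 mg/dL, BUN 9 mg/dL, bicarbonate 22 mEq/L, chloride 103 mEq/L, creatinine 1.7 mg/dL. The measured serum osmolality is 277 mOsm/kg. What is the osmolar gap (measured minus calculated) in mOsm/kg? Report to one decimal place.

Calculated osmolality = 2·Na + glucose/18 + BUN/2.8
= 2·136 + 93/18 + 9/2.8
= 272 + 5.17 + 3.21
= 280.38 mOsm/kg ≈ 280.4 mOsm/kg
Osmolar gap = measured − calculated = 277 − 280.4 = -3.4 mOsm/kg

-3.4 mOsm/kg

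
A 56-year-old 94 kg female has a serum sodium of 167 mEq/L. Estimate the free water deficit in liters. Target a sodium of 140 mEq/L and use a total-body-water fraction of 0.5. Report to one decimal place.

9.1 L

TBW = 0.5 · 94 = 47 L
Free water deficit = TBW · (Na/140 − 1)
= 47 · (167/140 − 1)
= 47 · 0.1929
= 9.07 L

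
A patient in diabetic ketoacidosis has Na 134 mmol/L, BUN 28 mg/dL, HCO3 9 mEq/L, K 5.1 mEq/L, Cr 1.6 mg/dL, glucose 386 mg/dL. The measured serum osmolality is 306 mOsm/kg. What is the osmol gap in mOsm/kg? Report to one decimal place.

6.6 mOsm/kg

Calculated osmolality = 2·Na + glucose/18 + BUN/2.8
= 2·134 + 386/18 + 28/2.8
= 268 + 21.44 + 10
= 299.44 mOsm/kg ≈ 299.4 mOsm/kg
Osmolar gap = measured − calculated = 306 − 299.4 = 6.6 mOsm/kg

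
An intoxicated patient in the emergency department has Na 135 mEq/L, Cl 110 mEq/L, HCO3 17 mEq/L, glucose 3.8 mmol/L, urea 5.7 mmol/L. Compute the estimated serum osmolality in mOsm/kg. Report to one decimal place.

Calculated osmolality = 2·Na + glucose + urea
= 2·135 + 3.8 + 5.7
= 270 + 3.80 + 5.70
= 279.5 mOsm/kg

279.5 mOsm/kg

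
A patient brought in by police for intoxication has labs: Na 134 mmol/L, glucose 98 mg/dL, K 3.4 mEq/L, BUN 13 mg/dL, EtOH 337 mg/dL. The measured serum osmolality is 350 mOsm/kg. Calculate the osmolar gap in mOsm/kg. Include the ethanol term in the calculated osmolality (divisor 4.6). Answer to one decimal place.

-1.3 mOsm/kg

Calculated osmolality = 2·Na + glucose/18 + BUN/2.8 + ethanol/4.6
= 2·134 + 98/18 + 13/2.8 + 337/4.6
= 268 + 5.44 + 4.64 + 73.26
= 351.34 mOsm/kg ≈ 351.3 mOsm/kg
Osmolar gap = measured − calculated = 350 − 351.3 = -1.3 mOsm/kg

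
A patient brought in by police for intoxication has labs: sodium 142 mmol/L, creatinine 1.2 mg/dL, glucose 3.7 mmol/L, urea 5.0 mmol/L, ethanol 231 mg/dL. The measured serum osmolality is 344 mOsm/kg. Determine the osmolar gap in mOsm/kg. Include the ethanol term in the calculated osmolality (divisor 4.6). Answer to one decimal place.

1.1 mOsm/kg

Calculated osmolality = 2·Na + glucose + urea + ethanol/4.6
= 2·142 + 3.7 + 5 + 231/4.6
= 284 + 3.70 + 5 + 50.22
= 342.92 mOsm/kg ≈ 342.9 mOsm/kg
Osmolar gap = measured − calculated = 344 − 342.9 = 1.1 mOsm/kg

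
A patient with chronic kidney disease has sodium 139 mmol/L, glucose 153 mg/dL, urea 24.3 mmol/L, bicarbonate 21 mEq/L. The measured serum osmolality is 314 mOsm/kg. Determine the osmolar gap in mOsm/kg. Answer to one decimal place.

Calculated osmolality = 2·Na + glucose/18 + urea
= 2·139 + 153/18 + 24.3
= 278 + 8.50 + 24.30
= 310.8 mOsm/kg ≈ 310.8 mOsm/kg
Osmolar gap = measured − calculated = 314 − 310.8 = 3.2 mOsm/kg

3.2 mOsm/kg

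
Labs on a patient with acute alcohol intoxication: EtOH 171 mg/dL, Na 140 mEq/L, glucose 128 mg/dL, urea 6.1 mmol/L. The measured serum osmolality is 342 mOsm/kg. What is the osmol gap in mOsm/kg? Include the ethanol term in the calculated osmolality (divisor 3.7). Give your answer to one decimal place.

2.6 mOsm/kg

Calculated osmolality = 2·Na + glucose/18 + urea + ethanol/3.7
= 2·140 + 128/18 + 6.1 + 171/3.7
= 280 + 7.11 + 6.10 + 46.22
= 339.43 mOsm/kg ≈ 339.4 mOsm/kg
Osmolar gap = measured − calculated = 342 − 339.4 = 2.6 mOsm/kg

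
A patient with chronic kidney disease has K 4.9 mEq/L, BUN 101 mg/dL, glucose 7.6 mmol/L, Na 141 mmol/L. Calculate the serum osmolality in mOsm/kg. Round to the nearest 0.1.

325.7 mOsm/kg

Calculated osmolality = 2·Na + glucose + BUN/2.8
= 2·141 + 7.6 + 101/2.8
= 282 + 7.60 + 36.07
= 325.67 mOsm/kg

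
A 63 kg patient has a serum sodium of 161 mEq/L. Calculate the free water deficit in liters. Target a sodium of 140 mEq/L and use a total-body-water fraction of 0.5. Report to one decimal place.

TBW = 0.5 · 63 = 31.5 L
Free water deficit = TBW · (Na/140 − 1)
= 31.5 · (161/140 − 1)
= 31.5 · 0.15
= 4.72 L

4.7 L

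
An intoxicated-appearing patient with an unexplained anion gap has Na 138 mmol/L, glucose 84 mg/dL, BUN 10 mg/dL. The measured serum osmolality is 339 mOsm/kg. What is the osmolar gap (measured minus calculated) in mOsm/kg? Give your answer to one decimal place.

Calculated osmolality = 2·Na + glucose/18 + BUN/2.8
= 2·138 + 84/18 + 10/2.8
= 276 + 4.67 + 3.57
= 284.24 mOsm/kg ≈ 284.2 mOsm/kg
Osmolar gap = measured − calculated = 339 − 284.2 = 54.8 mOsm/kg

54.8 mOsm/kg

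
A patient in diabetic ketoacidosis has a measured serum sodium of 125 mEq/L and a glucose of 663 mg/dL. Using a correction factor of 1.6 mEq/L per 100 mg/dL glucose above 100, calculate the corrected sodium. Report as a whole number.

Corrected Na = measured Na + 1.6 · (glucose − 100)/100
= 125 + 1.6 · (663 − 100)/100
= 125 + 9
= 134 mEq/L

134 mEq/L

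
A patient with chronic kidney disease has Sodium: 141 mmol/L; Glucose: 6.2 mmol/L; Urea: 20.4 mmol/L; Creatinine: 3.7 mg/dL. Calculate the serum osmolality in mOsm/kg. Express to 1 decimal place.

Calculated osmolality = 2·Na + glucose + urea
= 2·141 + 6.2 + 20.4
= 282 + 6.20 + 20.40
= 308.6 mOsm/kg

308.6 mOsm/kg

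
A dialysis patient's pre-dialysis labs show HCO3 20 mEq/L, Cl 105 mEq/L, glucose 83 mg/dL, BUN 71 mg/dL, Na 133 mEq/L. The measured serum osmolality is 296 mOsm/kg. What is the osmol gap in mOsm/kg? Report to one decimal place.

Calculated osmolality = 2·Na + glucose/18 + BUN/2.8
= 2·133 + 83/18 + 71/2.8
= 266 + 4.61 + 25.36
= 295.97 mOsm/kg ≈ 296.0 mOsm/kg
Osmolar gap = measured − calculated = 296 − 296.0 = 0.0 mOsm/kg

0.0 mOsm/kg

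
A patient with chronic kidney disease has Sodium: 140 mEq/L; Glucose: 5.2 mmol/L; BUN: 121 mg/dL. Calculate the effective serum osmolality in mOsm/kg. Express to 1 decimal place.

285.2 mOsm/kg

Effective osmolality excludes urea (freely permeant across cell membranes):
2·Na + glucose
= 2·140 + 5.2
= 280 + 5.2
= 285.2 mOsm/kg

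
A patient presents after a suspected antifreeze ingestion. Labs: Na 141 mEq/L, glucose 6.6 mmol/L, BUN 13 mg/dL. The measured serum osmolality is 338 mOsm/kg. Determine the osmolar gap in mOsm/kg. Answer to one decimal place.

44.8 mOsm/kg

Calculated osmolality = 2·Na + glucose + BUN/2.8
= 2·141 + 6.6 + 13/2.8
= 282 + 6.60 + 4.64
= 293.24 mOsm/kg ≈ 293.2 mOsm/kg
Osmolar gap = measured − calculated = 338 − 293.2 = 44.8 mOsm/kg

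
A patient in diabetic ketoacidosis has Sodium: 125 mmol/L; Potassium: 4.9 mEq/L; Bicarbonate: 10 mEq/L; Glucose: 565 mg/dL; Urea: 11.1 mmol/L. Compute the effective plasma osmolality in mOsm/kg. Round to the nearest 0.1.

281.4 mOsm/kg

Effective osmolality excludes urea (freely permeant across cell membranes):
2·Na + glucose/18
= 2·125 + 565/18
= 250 + 31.39
= 281.39 mOsm/kg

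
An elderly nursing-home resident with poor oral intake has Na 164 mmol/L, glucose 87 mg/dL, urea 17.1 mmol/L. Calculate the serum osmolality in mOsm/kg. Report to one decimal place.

349.9 mOsm/kg

Calculated osmolality = 2·Na + glucose/18 + urea
= 2·164 + 87/18 + 17.1
= 328 + 4.83 + 17.10
= 349.93 mOsm/kg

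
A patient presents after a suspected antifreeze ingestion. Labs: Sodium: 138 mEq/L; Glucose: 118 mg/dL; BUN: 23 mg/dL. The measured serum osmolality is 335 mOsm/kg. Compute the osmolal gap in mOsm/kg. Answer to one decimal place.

Calculated osmolality = 2·Na + glucose/18 + BUN/2.8
= 2·138 + 118/18 + 23/2.8
= 276 + 6.56 + 8.21
= 290.77 mOsm/kg ≈ 290.8 mOsm/kg
Osmolar gap = measured − calculated = 335 − 290.8 = 44.2 mOsm/kg

44.2 mOsm/kg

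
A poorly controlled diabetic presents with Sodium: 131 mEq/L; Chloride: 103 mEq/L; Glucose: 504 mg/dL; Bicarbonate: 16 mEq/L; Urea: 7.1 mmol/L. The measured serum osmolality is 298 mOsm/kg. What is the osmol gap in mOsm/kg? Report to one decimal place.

0.9 mOsm/kg

Calculated osmolality = 2·Na + glucose/18 + urea
= 2·131 + 504/18 + 7.1
= 262 + 28 + 7.10
= 297.1 mOsm/kg ≈ 297.1 mOsm/kg
Osmolar gap = measured − calculated = 298 − 297.1 = 0.9 mOsm/kg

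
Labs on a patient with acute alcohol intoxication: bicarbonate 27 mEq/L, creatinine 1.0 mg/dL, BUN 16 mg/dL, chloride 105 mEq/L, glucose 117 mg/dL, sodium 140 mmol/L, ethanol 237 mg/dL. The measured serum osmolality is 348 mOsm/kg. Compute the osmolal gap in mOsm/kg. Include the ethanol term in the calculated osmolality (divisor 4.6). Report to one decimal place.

4.3 mOsm/kg

Calculated osmolality = 2·Na + glucose/18 + BUN/2.8 + ethanol/4.6
= 2·140 + 117/18 + 16/2.8 + 237/4.6
= 280 + 6.50 + 5.71 + 51.52
= 343.73 mOsm/kg ≈ 343.7 mOsm/kg
Osmolar gap = measured − calculated = 348 − 343.7 = 4.3 mOsm/kg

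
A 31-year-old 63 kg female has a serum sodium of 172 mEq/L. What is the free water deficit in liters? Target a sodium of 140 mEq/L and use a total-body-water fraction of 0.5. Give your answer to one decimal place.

7.2 L

TBW = 0.5 · 63 = 31.5 L
Free water deficit = TBW · (Na/140 − 1)
= 31.5 · (172/140 − 1)
= 31.5 · 0.2286
= 7.2 L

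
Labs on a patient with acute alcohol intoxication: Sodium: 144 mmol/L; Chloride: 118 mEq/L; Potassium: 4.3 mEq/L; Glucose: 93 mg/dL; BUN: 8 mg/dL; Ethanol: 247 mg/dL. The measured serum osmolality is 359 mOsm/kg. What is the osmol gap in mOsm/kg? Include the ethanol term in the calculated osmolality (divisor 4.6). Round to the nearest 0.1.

Calculated osmolality = 2·Na + glucose/18 + BUN/2.8 + ethanol/4.6
= 2·144 + 93/18 + 8/2.8 + 247/4.6
= 288 + 5.17 + 2.86 + 53.70
= 349.73 mOsm/kg ≈ 349.7 mOsm/kg
Osmolar gap = measured − calculated = 359 − 349.7 = 9.3 mOsm/kg

9.3 mOsm/kg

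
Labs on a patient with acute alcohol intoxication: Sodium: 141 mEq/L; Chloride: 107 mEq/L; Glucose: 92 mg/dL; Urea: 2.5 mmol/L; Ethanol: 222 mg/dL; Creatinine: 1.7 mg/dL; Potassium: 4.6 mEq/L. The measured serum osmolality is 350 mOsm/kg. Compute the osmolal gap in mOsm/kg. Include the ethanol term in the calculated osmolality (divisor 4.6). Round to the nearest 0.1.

12.1 mOsm/kg

Calculated osmolality = 2·Na + glucose/18 + urea + ethanol/4.6
= 2·141 + 92/18 + 2.5 + 222/4.6
= 282 + 5.11 + 2.50 + 48.26
= 337.87 mOsm/kg ≈ 337.9 mOsm/kg
Osmolar gap = measured − calculated = 350 − 337.9 = 12.1 mOsm/kg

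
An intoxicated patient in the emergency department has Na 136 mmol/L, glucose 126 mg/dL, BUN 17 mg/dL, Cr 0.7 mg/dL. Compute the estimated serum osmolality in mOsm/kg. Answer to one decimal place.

Calculated osmolality = 2·Na + glucose/18 + BUN/2.8
= 2·136 + 126/18 + 17/2.8
= 272 + 7 + 6.07
= 285.07 mOsm/kg

285.1 mOsm/kg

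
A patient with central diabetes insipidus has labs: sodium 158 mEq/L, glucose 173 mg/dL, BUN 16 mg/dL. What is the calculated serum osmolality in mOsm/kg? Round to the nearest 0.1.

Calculated osmolality = 2·Na + glucose/18 + BUN/2.8
= 2·158 + 173/18 + 16/2.8
= 316 + 9.61 + 5.71
= 331.32 mOsm/kg

331.3 mOsm/kg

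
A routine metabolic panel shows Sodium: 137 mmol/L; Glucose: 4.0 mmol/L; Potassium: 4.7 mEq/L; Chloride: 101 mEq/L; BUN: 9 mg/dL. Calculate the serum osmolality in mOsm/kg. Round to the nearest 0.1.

281.2 mOsm/kg

Calculated osmolality = 2·Na + glucose + BUN/2.8
= 2·137 + 4 + 9/2.8
= 274 + 4 + 3.21
= 281.21 mOsm/kg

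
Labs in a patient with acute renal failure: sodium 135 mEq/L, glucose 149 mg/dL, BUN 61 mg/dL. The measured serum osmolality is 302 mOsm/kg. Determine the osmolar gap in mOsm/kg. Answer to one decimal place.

1.9 mOsm/kg

Calculated osmolality = 2·Na + glucose/18 + BUN/2.8
= 2·135 + 149/18 + 61/2.8
= 270 + 8.28 + 21.79
= 300.07 mOsm/kg ≈ 300.1 mOsm/kg
Osmolar gap = measured − calculated = 302 − 300.1 = 1.9 mOsm/kg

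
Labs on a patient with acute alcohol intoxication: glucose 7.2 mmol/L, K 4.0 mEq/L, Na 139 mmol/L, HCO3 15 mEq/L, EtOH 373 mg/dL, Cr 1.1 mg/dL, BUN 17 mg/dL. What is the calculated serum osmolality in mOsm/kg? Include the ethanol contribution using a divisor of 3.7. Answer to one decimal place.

Calculated osmolality = 2·Na + glucose + BUN/2.8 + ethanol/3.7
= 2·139 + 7.2 + 17/2.8 + 373/3.7
= 278 + 7.20 + 6.07 + 100.81
= 392.08 mOsm/kg

392.1 mOsm/kg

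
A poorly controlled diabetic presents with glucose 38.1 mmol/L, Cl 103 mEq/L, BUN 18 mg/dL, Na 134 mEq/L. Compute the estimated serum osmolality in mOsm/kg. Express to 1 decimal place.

Calculated osmolality = 2·Na + glucose + BUN/2.8
= 2·134 + 38.1 + 18/2.8
= 268 + 38.10 + 6.43
= 312.53 mOsm/kg

312.5 mOsm/kg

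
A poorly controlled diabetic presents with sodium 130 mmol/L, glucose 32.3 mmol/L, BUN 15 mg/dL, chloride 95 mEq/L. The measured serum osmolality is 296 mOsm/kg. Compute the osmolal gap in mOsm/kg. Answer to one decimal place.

-1.7 mOsm/kg

Calculated osmolality = 2·Na + glucose + BUN/2.8
= 2·130 + 32.3 + 15/2.8
= 260 + 32.30 + 5.36
= 297.66 mOsm/kg ≈ 297.7 mOsm/kg
Osmolar gap = measured − calculated = 296 − 297.7 = -1.7 mOsm/kg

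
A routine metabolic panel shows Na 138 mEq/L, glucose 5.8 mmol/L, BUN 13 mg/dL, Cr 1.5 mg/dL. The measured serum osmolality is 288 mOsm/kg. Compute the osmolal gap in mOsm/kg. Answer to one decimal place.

Calculated osmolality = 2·Na + glucose + BUN/2.8
= 2·138 + 5.8 + 13/2.8
= 276 + 5.80 + 4.64
= 286.44 mOsm/kg ≈ 286.4 mOsm/kg
Osmolar gap = measured − calculated = 288 − 286.4 = 1.6 mOsm/kg

1.6 mOsm/kg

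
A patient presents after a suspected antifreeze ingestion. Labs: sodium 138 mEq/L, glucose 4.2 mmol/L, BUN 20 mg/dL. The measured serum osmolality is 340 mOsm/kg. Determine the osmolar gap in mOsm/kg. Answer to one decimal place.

52.7 mOsm/kg

Calculated osmolality = 2·Na + glucose + BUN/2.8
= 2·138 + 4.2 + 20/2.8
= 276 + 4.20 + 7.14
= 287.34 mOsm/kg ≈ 287.3 mOsm/kg
Osmolar gap = measured − calculated = 340 − 287.3 = 52.7 mOsm/kg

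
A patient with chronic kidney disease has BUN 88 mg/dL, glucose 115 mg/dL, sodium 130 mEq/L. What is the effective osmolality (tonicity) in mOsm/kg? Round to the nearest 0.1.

Effective osmolality excludes urea (freely permeant across cell membranes):
2·Na + glucose/18
= 2·130 + 115/18
= 260 + 6.39
= 266.39 mOsm/kg

266.4 mOsm/kg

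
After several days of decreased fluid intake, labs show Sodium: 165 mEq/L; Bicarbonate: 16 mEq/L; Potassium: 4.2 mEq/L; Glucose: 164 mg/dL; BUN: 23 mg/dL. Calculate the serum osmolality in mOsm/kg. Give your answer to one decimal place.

347.3 mOsm/kg

Calculated osmolality = 2·Na + glucose/18 + BUN/2.8
= 2·165 + 164/18 + 23/2.8
= 330 + 9.11 + 8.21
= 347.32 mOsm/kg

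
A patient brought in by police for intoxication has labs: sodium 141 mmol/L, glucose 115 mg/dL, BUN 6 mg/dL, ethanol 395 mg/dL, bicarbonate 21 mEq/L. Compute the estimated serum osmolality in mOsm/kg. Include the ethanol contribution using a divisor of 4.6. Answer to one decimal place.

Calculated osmolality = 2·Na + glucose/18 + BUN/2.8 + ethanol/4.6
= 2·141 + 115/18 + 6/2.8 + 395/4.6
= 282 + 6.39 + 2.14 + 85.87
= 376.4 mOsm/kg

376.4 mOsm/kg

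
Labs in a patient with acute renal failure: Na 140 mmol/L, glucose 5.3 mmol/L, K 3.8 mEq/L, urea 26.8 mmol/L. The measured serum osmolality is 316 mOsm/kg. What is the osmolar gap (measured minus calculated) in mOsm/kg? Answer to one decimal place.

Calculated osmolality = 2·Na + glucose + urea
= 2·140 + 5.3 + 26.8
= 280 + 5.30 + 26.80
= 312.1 mOsm/kg ≈ 312.1 mOsm/kg
Osmolar gap = measured − calculated = 316 − 312.1 = 3.9 mOsm/kg

3.9 mOsm/kg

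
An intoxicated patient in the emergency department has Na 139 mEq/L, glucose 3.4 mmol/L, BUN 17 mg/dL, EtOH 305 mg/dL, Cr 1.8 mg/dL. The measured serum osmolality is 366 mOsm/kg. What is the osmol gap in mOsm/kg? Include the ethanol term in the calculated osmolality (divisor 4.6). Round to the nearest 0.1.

Calculated osmolality = 2·Na + glucose + BUN/2.8 + ethanol/4.6
= 2·139 + 3.4 + 17/2.8 + 305/4.6
= 278 + 3.40 + 6.07 + 66.30
= 353.77 mOsm/kg ≈ 353.8 mOsm/kg
Osmolar gap = measured − calculated = 366 − 353.8 = 12.2 mOsm/kg

12.2 mOsm/kg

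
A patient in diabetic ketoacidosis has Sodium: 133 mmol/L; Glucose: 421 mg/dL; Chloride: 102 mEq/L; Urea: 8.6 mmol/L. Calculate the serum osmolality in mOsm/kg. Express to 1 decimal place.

Calculated osmolality = 2·Na + glucose/18 + urea
= 2·133 + 421/18 + 8.6
= 266 + 23.39 + 8.60
= 297.99 mOsm/kg

298.0 mOsm/kg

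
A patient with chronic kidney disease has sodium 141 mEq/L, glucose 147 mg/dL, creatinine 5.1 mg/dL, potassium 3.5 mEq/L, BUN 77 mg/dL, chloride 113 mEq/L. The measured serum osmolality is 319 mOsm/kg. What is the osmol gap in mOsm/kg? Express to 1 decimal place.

1.3 mOsm/kg

Calculated osmolality = 2·Na + glucose/18 + BUN/2.8
= 2·141 + 147/18 + 77/2.8
= 282 + 8.17 + 27.50
= 317.67 mOsm/kg ≈ 317.7 mOsm/kg
Osmolar gap = measured − calculated = 319 − 317.7 = 1.3 mOsm/kg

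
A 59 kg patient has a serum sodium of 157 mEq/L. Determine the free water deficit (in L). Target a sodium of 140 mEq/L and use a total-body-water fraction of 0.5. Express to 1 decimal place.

3.6 L

TBW = 0.5 · 59 = 29.5 L
Free water deficit = TBW · (Na/140 − 1)
= 29.5 · (157/140 − 1)
= 29.5 · 0.1214
= 3.58 L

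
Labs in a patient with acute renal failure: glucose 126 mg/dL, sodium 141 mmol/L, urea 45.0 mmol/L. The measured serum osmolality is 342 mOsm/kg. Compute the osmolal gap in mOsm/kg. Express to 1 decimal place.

8.0 mOsm/kg

Calculated osmolality = 2·Na + glucose/18 + urea
= 2·141 + 126/18 + 45
= 282 + 7 + 45
= 334 mOsm/kg ≈ 334.0 mOsm/kg
Osmolar gap = measured − calculated = 342 − 334.0 = 8.0 mOsm/kg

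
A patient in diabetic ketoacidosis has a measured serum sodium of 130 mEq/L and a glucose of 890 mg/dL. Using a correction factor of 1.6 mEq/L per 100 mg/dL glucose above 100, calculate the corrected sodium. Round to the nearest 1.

Corrected Na = measured Na + 1.6 · (glucose − 100)/100
= 130 + 1.6 · (890 − 100)/100
= 130 + 12.6
= 142.6 mEq/L

143 mEq/L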